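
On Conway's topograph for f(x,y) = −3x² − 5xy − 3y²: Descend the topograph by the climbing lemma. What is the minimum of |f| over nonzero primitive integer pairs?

translate: b→-1 (≡5 mod 6), so (3,5,3)→(3,-1,1)
flip: (3,-1,1)→(1,1,3)
reduced (well bottom): (1,1,3) with a≤c, −a<b≤a
well minimum |f| = |-1| = 1 (negative-definite)

1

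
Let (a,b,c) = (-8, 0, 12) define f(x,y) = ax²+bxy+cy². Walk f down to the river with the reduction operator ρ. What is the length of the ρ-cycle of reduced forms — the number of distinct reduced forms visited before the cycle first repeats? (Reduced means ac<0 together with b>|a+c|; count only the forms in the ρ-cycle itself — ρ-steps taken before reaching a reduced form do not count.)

D = 384, ⌊√D⌋ = 19
descent: ρ → (12,0,-8)
descent: ρ → (-8,16,4)  [lands on river]
river: ρ → (4,16,-8)
ρ-cycle length = 2 (tail of 2 descent steps not counted)

2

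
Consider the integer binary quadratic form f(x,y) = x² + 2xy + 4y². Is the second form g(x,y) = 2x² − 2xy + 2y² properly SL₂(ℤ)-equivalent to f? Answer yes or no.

D₁ = -12, D₂ = -12
f: translate: b→0 (≡2 mod 2), so (1,2,4)→(1,0,3)
f: reduced (well bottom): (1,0,3) with a≤c, −a<b≤a
g: translate: b→2 (≡-2 mod 4), so (2,-2,2)→(2,2,2)
g: reduced (well bottom): (2,2,2) with a≤c, −a<b≤a
reduced forms (1, 0, 3) vs (2, 2, 2) ⇒ inequivalent

no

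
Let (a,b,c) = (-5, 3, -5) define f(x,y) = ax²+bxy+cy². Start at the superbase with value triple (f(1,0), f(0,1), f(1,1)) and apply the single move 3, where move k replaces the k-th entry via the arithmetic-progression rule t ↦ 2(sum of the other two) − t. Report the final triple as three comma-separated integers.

start (-5,-5,-7) = (f(1,0),f(0,1),f(1,1))
replace slot 3: 2·((-5)+(-5)) − (-7) = -13 → (-5,-5,-13)

-5,-5,-13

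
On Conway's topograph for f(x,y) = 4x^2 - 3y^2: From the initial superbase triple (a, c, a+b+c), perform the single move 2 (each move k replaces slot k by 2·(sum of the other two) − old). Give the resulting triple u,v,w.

start (4,-3,1) = (f(1,0),f(0,1),f(1,1))
replace slot 2: 2·(4+1) − (-3) = 13 → (4,13,1)

4,13,1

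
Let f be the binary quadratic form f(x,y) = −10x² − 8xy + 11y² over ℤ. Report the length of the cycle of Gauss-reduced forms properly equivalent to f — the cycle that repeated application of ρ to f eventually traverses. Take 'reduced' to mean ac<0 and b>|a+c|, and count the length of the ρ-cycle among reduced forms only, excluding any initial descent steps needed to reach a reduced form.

D = 504, ⌊√D⌋ = 22
descent: ρ → (11,8,-10)  [lands on river]
river: ρ → (-10,12,9)
river: ρ → (9,6,-13)
river: ρ → (-13,20,2)
river: ρ → (2,20,-13)
river: ρ → (-13,6,9)
river: ρ → (9,12,-10)
river: ρ → (-10,8,11)
river: ρ → (11,14,-7)
river: ρ → (-7,14,11)
ρ-cycle length = 10 (tail of 1 descent step not counted)

10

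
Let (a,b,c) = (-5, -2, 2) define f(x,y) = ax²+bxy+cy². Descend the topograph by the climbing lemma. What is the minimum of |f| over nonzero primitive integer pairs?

descent: ρ → (2,6,-1)  [lands on river]
river: ρ → (-1,6,2)
closes: descent 1, river 2
min |a| on river = 1

1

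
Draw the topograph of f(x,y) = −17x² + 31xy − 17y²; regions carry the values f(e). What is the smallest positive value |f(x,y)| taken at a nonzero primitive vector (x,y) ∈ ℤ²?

translate: b→3 (≡-31 mod 34), so (17,-31,17)→(17,3,3)
flip: (17,3,3)→(3,-3,17)
translate: b→3 (≡-3 mod 6), so (3,-3,17)→(3,3,17)
reduced (well bottom): (3,3,17) with a≤c, −a<b≤a
well minimum |f| = |-3| = 3 (negative-definite)

3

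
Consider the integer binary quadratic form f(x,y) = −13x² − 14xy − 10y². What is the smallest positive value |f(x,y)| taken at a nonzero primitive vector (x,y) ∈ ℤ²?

translate: b→-12 (≡14 mod 26), so (13,14,10)→(13,-12,9)
flip: (13,-12,9)→(9,12,13)
translate: b→-6 (≡12 mod 18), so (9,12,13)→(9,-6,10)
reduced (well bottom): (9,-6,10) with a≤c, −a<b≤a
well minimum |f| = |-9| = 9 (negative-definite)

9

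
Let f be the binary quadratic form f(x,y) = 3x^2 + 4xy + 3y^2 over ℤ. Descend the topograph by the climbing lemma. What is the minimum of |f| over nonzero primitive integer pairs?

translate: b→-2 (≡4 mod 6), so (3,4,3)→(3,-2,2)
flip: (3,-2,2)→(2,2,3)
reduced (well bottom): (2,2,3) with a≤c, −a<b≤a
well minimum = a = 2

2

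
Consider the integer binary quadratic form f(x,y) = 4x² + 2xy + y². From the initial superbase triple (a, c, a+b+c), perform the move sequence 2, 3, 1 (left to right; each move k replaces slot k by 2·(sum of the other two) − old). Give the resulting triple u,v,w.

start (4,1,7) = (f(1,0),f(0,1),f(1,1))
replace slot 2: 2·(4+7) − 1 = 21 → (4,21,7)
replace slot 3: 2·(4+21) − 7 = 43 → (4,21,43)
replace slot 1: 2·(21+43) − 4 = 124 → (124,21,43)

124,21,43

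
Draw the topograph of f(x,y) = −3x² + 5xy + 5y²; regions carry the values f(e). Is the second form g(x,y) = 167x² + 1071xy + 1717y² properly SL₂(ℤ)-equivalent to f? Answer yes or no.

D₁ = 85, D₂ = 85
river cycle of f (length 6): (5, 5, -3), (-3, 7, 3), (3, 5, -5), (-5, 5, 3), (3, 7, -3), (-3, 5, 5)
river cycle of g (length 6): (-3, 5, 5), (5, 5, -3), (-3, 7, 3), (3, 5, -5), (-5, 5, 3), (3, 7, -3)
cycles coincide ⇒ equivalent

yes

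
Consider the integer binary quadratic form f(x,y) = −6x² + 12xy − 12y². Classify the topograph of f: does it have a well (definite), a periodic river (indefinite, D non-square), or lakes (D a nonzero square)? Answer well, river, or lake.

D = b²−4ac = 12² − 4·(-6)·(-12) = -144
D < 0 ⇒ definite ⇒ every region one sign ⇒ single well

well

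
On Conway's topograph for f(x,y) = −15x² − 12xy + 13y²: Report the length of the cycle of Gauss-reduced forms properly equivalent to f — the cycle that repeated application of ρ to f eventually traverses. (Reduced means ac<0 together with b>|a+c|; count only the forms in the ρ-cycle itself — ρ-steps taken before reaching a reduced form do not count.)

D = 924, ⌊√D⌋ = 30
descent: ρ → (13,12,-15)  [lands on river]
river: ρ → (-15,18,10)
river: ρ → (10,22,-11)
river: ρ → (-11,22,10)
river: ρ → (10,18,-15)
river: ρ → (-15,12,13)
river: ρ → (13,14,-14)
river: ρ → (-14,14,13)
ρ-cycle length = 8 (tail of 1 descent step not counted)

8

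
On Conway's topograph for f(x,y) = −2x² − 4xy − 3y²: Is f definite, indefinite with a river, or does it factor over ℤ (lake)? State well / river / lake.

D = b²−4ac = (-4)² − 4·(-2)·(-3) = -8
D < 0 ⇒ definite ⇒ every region one sign ⇒ single well

well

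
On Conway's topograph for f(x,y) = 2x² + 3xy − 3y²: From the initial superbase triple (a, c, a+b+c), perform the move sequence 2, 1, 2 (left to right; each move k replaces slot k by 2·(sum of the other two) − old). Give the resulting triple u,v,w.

start (2,-3,2) = (f(1,0),f(0,1),f(1,1))
replace slot 2: 2·(2+2) − (-3) = 11 → (2,11,2)
replace slot 1: 2·(11+2) − 2 = 24 → (24,11,2)
replace slot 2: 2·(24+2) − 11 = 41 → (24,41,2)

24,41,2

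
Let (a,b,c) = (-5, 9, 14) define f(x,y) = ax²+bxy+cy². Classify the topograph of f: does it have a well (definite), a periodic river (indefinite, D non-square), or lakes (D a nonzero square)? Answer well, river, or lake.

D = b²−4ac = 9² − 4·(-5)·14 = 361
D = 19² is a perfect square ⇒ form factors over ℤ ⇒ lakes

lake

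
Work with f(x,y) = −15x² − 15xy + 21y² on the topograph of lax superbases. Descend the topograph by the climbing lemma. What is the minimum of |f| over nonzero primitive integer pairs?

descent: ρ → (21,15,-15)  [lands on river]
river: ρ → (-15,15,21)
river: ρ → (21,27,-9)
river: ρ → (-9,27,21)
closes: descent 1, river 4
min |a| on river = 9

9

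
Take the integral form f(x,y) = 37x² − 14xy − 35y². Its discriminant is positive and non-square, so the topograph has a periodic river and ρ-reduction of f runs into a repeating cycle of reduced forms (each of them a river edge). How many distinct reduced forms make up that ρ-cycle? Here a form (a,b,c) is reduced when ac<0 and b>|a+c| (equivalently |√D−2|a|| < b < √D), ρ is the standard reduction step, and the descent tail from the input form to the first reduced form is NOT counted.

D = 5376, ⌊√D⌋ = 73
descent: ρ → (-35,14,37)  [lands on river]
river: ρ → (37,60,-12)
river: ρ → (-12,60,37)
river: ρ → (37,14,-35)
river: ρ → (-35,56,16)
river: ρ → (16,72,-3)
river: ρ → (-3,72,16)
river: ρ → (16,56,-35)
ρ-cycle length = 8 (tail of 1 descent step not counted)

8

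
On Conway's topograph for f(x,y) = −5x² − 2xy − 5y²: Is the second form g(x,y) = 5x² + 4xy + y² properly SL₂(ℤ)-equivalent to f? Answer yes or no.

D₁ = -96, D₂ = -4
discriminants differ ⇒ not SL₂(ℤ)-equivalent

no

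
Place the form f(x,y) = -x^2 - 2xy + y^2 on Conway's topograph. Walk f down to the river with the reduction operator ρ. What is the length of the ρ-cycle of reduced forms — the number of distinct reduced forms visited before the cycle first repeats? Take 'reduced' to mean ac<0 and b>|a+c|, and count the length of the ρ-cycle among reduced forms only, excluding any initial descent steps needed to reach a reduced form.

D = 8, ⌊√D⌋ = 2
descent: ρ → (1,2,-1)  [lands on river]
river: ρ → (-1,2,1)
ρ-cycle length = 2 (tail of 1 descent step not counted)

2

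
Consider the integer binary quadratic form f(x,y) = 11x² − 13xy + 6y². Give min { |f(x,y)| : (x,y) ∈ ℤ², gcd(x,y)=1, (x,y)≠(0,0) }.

translate: b→9 (≡-13 mod 22), so (11,-13,6)→(11,9,4)
flip: (11,9,4)→(4,-9,11)
translate: b→-1 (≡-9 mod 8), so (4,-9,11)→(4,-1,6)
reduced (well bottom): (4,-1,6) with a≤c, −a<b≤a
well minimum = a = 4

4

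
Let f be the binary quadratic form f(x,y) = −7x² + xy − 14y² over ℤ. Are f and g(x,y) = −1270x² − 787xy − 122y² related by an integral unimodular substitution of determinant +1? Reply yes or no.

D₁ = -391, D₂ = -391
f is negative-definite; reduce −f:
−f: reduced (well bottom): (7,-1,14) with a≤c, −a<b≤a
flip sign back: reduced form of f is (-7,1,-14)
g is negative-definite; reduce −g:
−g: flip: (1270,787,122)→(122,-787,1270)
−g: translate: b→-55 (≡-787 mod 244), so (122,-787,1270)→(122,-55,7)
−g: flip: (122,-55,7)→(7,55,122)
−g: translate: b→-1 (≡55 mod 14), so (7,55,122)→(7,-1,14)
−g: reduced (well bottom): (7,-1,14) with a≤c, −a<b≤a
flip sign back: reduced form of g is (-7,1,-14)
reduced forms (-7, 1, -14) vs (-7, 1, -14) ⇒ equivalent

yes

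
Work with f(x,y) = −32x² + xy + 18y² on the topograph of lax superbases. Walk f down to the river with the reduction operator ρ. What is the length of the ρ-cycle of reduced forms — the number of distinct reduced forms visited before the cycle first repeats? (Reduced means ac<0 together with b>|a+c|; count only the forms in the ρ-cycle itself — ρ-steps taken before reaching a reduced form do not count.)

D = 2305, ⌊√D⌋ = 48
descent: ρ → (18,35,-15)  [lands on river]
river: ρ → (-15,25,28)
river: ρ → (28,31,-12)
river: ρ → (-12,41,13)
river: ρ → (13,37,-18)
river: ρ → (-18,35,15)
river: ρ → (15,25,-28)
river: ρ → (-28,31,12)
river: ρ → (12,41,-13)
river: ρ → (-13,37,18)
ρ-cycle length = 10 (tail of 1 descent step not counted)

10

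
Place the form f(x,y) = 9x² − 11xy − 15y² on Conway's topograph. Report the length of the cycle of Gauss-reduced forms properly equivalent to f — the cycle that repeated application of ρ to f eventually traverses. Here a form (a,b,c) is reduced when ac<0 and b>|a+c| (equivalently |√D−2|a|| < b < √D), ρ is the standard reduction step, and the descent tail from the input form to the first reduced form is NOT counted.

D = 661, ⌊√D⌋ = 25
descent: ρ → (-15,11,9)  [lands on river]
river: ρ → (9,25,-1)
river: ρ → (-1,25,9)
river: ρ → (9,11,-15)
river: ρ → (-15,19,5)
river: ρ → (5,21,-11)
river: ρ → (-11,23,3)
river: ρ → (3,25,-3)
river: ρ → (-3,23,11)
river: ρ → (11,21,-5)
river: ρ → (-5,19,15)
river: ρ → (15,11,-9)
river: ρ → (-9,25,1)
river: ρ → (1,25,-9)
river: ρ → (-9,11,15)
river: ρ → (15,19,-5)
river: ρ → (-5,21,11)
river: ρ → (11,23,-3)
river: ρ → (-3,25,3)
river: ρ → (3,23,-11)
river: ρ → (-11,21,5)
river: ρ → (5,19,-15)
ρ-cycle length = 22 (tail of 1 descent step not counted)

22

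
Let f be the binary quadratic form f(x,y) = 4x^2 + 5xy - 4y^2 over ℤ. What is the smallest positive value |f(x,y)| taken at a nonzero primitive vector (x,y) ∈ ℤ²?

river: ρ → (-4,3,5)
river: ρ → (5,7,-2)
river: ρ → (-2,9,1)
river: ρ → (1,9,-2)
river: ρ → (-2,7,5)
river: ρ → (5,3,-4)
river: ρ → (-4,5,4)
river: ρ → (4,3,-5)
river: ρ → (-5,7,2)
river: ρ → (2,9,-1)
river: ρ → (-1,9,2)
river: ρ → (2,7,-5)
river: ρ → (-5,3,4)
river: ρ → (4,5,-4)
closes: descent 0, river 14
min |a| on river = 1

1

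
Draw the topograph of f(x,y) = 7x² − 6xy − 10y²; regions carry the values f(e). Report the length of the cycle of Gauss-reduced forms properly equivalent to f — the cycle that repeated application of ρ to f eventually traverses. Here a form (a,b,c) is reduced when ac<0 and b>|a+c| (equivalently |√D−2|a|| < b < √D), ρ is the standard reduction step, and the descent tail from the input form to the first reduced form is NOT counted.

D = 316, ⌊√D⌋ = 17
descent: ρ → (-10,6,7)  [lands on river]
river: ρ → (7,8,-9)
river: ρ → (-9,10,6)
river: ρ → (6,14,-5)
river: ρ → (-5,16,3)
river: ρ → (3,14,-10)
ρ-cycle length = 6 (tail of 1 descent step not counted)

6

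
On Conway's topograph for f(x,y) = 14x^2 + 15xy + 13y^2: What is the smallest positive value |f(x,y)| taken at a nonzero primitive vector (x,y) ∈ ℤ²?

translate: b→-13 (≡15 mod 28), so (14,15,13)→(14,-13,12)
flip: (14,-13,12)→(12,13,14)
translate: b→-11 (≡13 mod 24), so (12,13,14)→(12,-11,13)
reduced (well bottom): (12,-11,13) with a≤c, −a<b≤a
well minimum = a = 12

12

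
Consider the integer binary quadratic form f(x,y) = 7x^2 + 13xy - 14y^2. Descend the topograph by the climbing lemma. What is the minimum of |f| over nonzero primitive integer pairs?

river: ρ → (-14,15,6)
river: ρ → (6,21,-5)
river: ρ → (-5,19,10)
river: ρ → (10,21,-3)
river: ρ → (-3,21,10)
river: ρ → (10,19,-5)
river: ρ → (-5,21,6)
river: ρ → (6,15,-14)
river: ρ → (-14,13,7)
river: ρ → (7,15,-12)
river: ρ → (-12,9,10)
river: ρ → (10,11,-11)
river: ρ → (-11,11,10)
river: ρ → (10,9,-12)
river: ρ → (-12,15,7)
river: ρ → (7,13,-14)
closes: descent 0, river 16
min |a| on river = 3

3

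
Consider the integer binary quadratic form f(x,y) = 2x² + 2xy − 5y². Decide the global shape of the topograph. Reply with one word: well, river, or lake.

D = b²−4ac = 2² − 4·2·(-5) = 44
D > 0 non-square ⇒ indefinite ⇒ periodic river

river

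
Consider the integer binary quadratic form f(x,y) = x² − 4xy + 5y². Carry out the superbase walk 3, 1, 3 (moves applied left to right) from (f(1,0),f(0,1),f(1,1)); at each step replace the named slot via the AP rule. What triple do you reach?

start (1,5,2) = (f(1,0),f(0,1),f(1,1))
replace slot 3: 2·(1+5) − 2 = 10 → (1,5,10)
replace slot 1: 2·(5+10) − 1 = 29 → (29,5,10)
replace slot 3: 2·(29+5) − 10 = 58 → (29,5,58)

29,5,58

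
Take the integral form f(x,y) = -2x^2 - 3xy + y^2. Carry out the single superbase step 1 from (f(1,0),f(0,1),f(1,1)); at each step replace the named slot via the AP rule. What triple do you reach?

start (-2,1,-4) = (f(1,0),f(0,1),f(1,1))
replace slot 1: 2·(1+(-4)) − (-2) = -4 → (-4,1,-4)

-4,1,-4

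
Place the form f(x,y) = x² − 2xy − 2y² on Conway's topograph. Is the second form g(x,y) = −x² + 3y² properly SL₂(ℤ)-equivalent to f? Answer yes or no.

D₁ = 12, D₂ = 12
river cycle of f (length 2): (-2, 2, 1), (1, 2, -2)
river cycle of g (length 2): (-1, 2, 2), (2, 2, -1)
cycles differ ⇒ inequivalent

no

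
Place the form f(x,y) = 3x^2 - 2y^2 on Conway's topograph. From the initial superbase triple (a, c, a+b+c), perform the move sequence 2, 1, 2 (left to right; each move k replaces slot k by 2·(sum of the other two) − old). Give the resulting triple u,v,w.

start (3,-2,1) = (f(1,0),f(0,1),f(1,1))
replace slot 2: 2·(3+1) − (-2) = 10 → (3,10,1)
replace slot 1: 2·(10+1) − 3 = 19 → (19,10,1)
replace slot 2: 2·(19+1) − 10 = 30 → (19,30,1)

19,30,1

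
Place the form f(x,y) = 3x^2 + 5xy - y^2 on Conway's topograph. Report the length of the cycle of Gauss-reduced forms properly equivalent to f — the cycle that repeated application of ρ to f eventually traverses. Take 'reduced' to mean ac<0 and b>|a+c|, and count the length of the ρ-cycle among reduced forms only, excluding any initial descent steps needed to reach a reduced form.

D = 37, ⌊√D⌋ = 6
river: ρ → (-1,5,3)
river: ρ → (3,1,-3)
river: ρ → (-3,5,1)
river: ρ → (1,5,-3)
river: ρ → (-3,1,3)
river: ρ → (3,5,-1)
ρ-cycle length = 6 (tail of 0 descent steps not counted)

6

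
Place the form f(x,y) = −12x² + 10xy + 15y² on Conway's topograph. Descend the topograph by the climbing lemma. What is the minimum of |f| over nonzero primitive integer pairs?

river: ρ → (15,20,-7)
river: ρ → (-7,22,12)
river: ρ → (12,26,-3)
river: ρ → (-3,28,3)
river: ρ → (3,26,-12)
river: ρ → (-12,22,7)
river: ρ → (7,20,-15)
river: ρ → (-15,10,12)
river: ρ → (12,14,-13)
river: ρ → (-13,12,13)
river: ρ → (13,14,-12)
river: ρ → (-12,10,15)
closes: descent 0, river 12
min |a| on river = 3

3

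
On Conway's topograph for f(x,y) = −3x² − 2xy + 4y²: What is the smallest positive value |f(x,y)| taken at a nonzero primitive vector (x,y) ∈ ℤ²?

descent: ρ → (4,2,-3)  [lands on river]
river: ρ → (-3,4,3)
river: ρ → (3,2,-4)
river: ρ → (-4,6,1)
river: ρ → (1,6,-4)
river: ρ → (-4,2,3)
river: ρ → (3,4,-3)
river: ρ → (-3,2,4)
river: ρ → (4,6,-1)
river: ρ → (-1,6,4)
closes: descent 1, river 10
min |a| on river = 1

1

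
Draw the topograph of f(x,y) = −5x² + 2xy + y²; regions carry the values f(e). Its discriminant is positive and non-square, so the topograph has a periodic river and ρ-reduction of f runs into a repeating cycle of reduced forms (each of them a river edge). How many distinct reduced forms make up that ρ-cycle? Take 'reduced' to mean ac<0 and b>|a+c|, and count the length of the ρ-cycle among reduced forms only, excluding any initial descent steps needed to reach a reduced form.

D = 24, ⌊√D⌋ = 4
descent: ρ → (1,4,-2)  [lands on river]
river: ρ → (-2,4,1)
ρ-cycle length = 2 (tail of 1 descent step not counted)

2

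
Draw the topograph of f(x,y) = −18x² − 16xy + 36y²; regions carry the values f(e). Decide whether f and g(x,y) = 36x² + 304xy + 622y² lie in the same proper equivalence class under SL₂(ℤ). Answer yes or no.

D₁ = 2848, D₂ = 2848
river cycle of f (length 6): (-18, 20, 34), (34, 48, -4), (-4, 48, 34), (34, 20, -18), (-18, 52, 2), (2, 52, -18)
river cycle of g (length 6): (-18, 20, 34), (34, 48, -4), (-4, 48, 34), (34, 20, -18), (-18, 52, 2), (2, 52, -18)
cycles coincide ⇒ equivalent

yes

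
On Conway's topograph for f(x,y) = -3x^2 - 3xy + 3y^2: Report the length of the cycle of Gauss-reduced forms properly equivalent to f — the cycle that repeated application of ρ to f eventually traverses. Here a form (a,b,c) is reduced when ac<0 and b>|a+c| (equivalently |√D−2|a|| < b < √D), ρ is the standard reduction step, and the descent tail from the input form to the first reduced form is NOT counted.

D = 45, ⌊√D⌋ = 6
descent: ρ → (3,3,-3)  [lands on river]
river: ρ → (-3,3,3)
ρ-cycle length = 2 (tail of 1 descent step not counted)

2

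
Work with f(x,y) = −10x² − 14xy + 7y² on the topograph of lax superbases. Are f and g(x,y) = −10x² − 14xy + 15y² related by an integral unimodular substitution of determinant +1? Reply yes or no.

D₁ = 476, D₂ = 796
discriminants differ ⇒ not SL₂(ℤ)-equivalent

no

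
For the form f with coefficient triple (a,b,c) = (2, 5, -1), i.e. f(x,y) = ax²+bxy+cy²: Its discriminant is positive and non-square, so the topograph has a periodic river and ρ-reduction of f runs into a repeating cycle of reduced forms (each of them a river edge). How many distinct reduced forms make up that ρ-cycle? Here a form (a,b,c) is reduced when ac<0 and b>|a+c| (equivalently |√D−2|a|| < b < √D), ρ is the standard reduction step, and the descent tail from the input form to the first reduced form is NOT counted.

D = 33, ⌊√D⌋ = 5
river: ρ → (-1,5,2)
river: ρ → (2,3,-3)
river: ρ → (-3,3,2)
river: ρ → (2,5,-1)
ρ-cycle length = 4 (tail of 0 descent steps not counted)

4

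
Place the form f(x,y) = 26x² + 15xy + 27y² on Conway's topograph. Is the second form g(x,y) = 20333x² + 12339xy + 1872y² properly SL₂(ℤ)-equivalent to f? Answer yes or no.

D₁ = -2583, D₂ = -2583
f: reduced (well bottom): (26,15,27) with a≤c, −a<b≤a
g: flip: (20333,12339,1872)→(1872,-12339,20333)
g: translate: b→-1107 (≡-12339 mod 3744), so (1872,-12339,20333)→(1872,-1107,164)
g: flip: (1872,-1107,164)→(164,1107,1872)
g: translate: b→123 (≡1107 mod 328), so (164,1107,1872)→(164,123,27)
g: flip: (164,123,27)→(27,-123,164)
g: translate: b→-15 (≡-123 mod 54), so (27,-123,164)→(27,-15,26)
g: flip: (27,-15,26)→(26,15,27)
g: reduced (well bottom): (26,15,27) with a≤c, −a<b≤a
reduced forms (26, 15, 27) vs (26, 15, 27) ⇒ equivalent

yes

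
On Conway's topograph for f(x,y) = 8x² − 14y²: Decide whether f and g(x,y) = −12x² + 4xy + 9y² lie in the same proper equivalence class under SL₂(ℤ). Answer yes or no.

D₁ = 448, D₂ = 448
river cycle of f (length 4): (8, 16, -6), (-6, 20, 2), (2, 20, -6), (-6, 16, 8)
river cycle of g (length 6): (9, 14, -7), (-7, 14, 9), (9, 4, -12), (-12, 20, 1), (1, 20, -12), (-12, 4, 9)
cycles differ ⇒ inequivalent

no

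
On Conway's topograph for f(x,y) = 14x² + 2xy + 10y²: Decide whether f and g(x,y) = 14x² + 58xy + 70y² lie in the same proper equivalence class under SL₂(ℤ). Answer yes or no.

D₁ = -556, D₂ = -556
f: flip: (14,2,10)→(10,-2,14)
f: reduced (well bottom): (10,-2,14) with a≤c, −a<b≤a
g: translate: b→2 (≡58 mod 28), so (14,58,70)→(14,2,10)
g: flip: (14,2,10)→(10,-2,14)
g: reduced (well bottom): (10,-2,14) with a≤c, −a<b≤a
reduced forms (10, -2, 14) vs (10, -2, 14) ⇒ equivalent

yes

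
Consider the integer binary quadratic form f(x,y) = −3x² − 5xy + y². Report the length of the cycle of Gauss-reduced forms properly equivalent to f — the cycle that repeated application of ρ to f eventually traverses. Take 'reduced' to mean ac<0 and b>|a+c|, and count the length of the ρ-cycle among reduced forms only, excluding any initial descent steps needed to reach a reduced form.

D = 37, ⌊√D⌋ = 6
descent: ρ → (1,5,-3)  [lands on river]
river: ρ → (-3,1,3)
river: ρ → (3,5,-1)
river: ρ → (-1,5,3)
river: ρ → (3,1,-3)
river: ρ → (-3,5,1)
ρ-cycle length = 6 (tail of 1 descent step not counted)

6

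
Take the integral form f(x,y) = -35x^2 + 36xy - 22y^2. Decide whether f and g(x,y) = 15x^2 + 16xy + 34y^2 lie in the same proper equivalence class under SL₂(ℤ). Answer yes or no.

D₁ = -1784, D₂ = -1784
f is negative-definite; reduce −f:
−f: translate: b→34 (≡-36 mod 70), so (35,-36,22)→(35,34,21)
−f: flip: (35,34,21)→(21,-34,35)
−f: translate: b→8 (≡-34 mod 42), so (21,-34,35)→(21,8,22)
−f: reduced (well bottom): (21,8,22) with a≤c, −a<b≤a
flip sign back: reduced form of f is (-21,-8,-22)
g: translate: b→-14 (≡16 mod 30), so (15,16,34)→(15,-14,33)
g: reduced (well bottom): (15,-14,33) with a≤c, −a<b≤a
reduced forms (-21, -8, -22) vs (15, -14, 33) ⇒ inequivalent

no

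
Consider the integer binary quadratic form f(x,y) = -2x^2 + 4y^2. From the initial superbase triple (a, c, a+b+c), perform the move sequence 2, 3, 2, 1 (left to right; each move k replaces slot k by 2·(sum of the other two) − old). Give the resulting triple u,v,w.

start (-2,4,2) = (f(1,0),f(0,1),f(1,1))
replace slot 2: 2·((-2)+2) − 4 = -4 → (-2,-4,2)
replace slot 3: 2·((-2)+(-4)) − 2 = -14 → (-2,-4,-14)
replace slot 2: 2·((-2)+(-14)) − (-4) = -28 → (-2,-28,-14)
replace slot 1: 2·((-28)+(-14)) − (-2) = -82 → (-82,-28,-14)

-82,-28,-14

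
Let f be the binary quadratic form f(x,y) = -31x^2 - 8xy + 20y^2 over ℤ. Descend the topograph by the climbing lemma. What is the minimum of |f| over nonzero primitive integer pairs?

descent: ρ → (20,48,-3)  [lands on river]
river: ρ → (-3,48,20)
river: ρ → (20,32,-19)
river: ρ → (-19,44,8)
river: ρ → (8,36,-39)
river: ρ → (-39,42,5)
river: ρ → (5,48,-12)
river: ρ → (-12,48,5)
river: ρ → (5,42,-39)
river: ρ → (-39,36,8)
river: ρ → (8,44,-19)
river: ρ → (-19,32,20)
closes: descent 1, river 12
min |a| on river = 3

3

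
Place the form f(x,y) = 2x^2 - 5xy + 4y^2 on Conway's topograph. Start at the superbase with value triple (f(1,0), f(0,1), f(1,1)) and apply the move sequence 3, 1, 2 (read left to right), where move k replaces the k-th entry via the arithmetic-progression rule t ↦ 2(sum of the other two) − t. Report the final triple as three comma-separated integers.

start (2,4,1) = (f(1,0),f(0,1),f(1,1))
replace slot 3: 2·(2+4) − 1 = 11 → (2,4,11)
replace slot 1: 2·(4+11) − 2 = 28 → (28,4,11)
replace slot 2: 2·(28+11) − 4 = 74 → (28,74,11)

28,74,11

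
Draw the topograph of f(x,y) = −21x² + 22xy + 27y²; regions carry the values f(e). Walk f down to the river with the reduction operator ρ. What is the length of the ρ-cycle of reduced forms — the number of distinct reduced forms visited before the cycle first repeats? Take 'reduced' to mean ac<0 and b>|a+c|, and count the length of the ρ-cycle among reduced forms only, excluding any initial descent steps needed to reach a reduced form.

D = 2752, ⌊√D⌋ = 52
river: ρ → (27,32,-16)
river: ρ → (-16,32,27)
river: ρ → (27,22,-21)
river: ρ → (-21,20,28)
river: ρ → (28,36,-13)
river: ρ → (-13,42,19)
river: ρ → (19,34,-21)
river: ρ → (-21,50,3)
river: ρ → (3,52,-4)
river: ρ → (-4,52,3)
river: ρ → (3,50,-21)
river: ρ → (-21,34,19)
river: ρ → (19,42,-13)
river: ρ → (-13,36,28)
river: ρ → (28,20,-21)
river: ρ → (-21,22,27)
ρ-cycle length = 16 (tail of 0 descent steps not counted)

16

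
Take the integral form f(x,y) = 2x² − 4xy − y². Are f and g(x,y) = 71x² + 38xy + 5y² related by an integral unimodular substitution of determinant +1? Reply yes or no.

D₁ = 24, D₂ = 24
river cycle of f (length 2): (-1, 4, 2), (2, 4, -1)
river cycle of g (length 2): (-1, 4, 2), (2, 4, -1)
cycles coincide ⇒ equivalent

yes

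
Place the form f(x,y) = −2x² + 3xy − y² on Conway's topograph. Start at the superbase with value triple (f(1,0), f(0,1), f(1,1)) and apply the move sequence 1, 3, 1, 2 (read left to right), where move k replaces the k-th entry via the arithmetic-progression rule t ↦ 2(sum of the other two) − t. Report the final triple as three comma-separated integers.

start (-2,-1,0) = (f(1,0),f(0,1),f(1,1))
replace slot 1: 2·((-1)+0) − (-2) = 0 → (0,-1,0)
replace slot 3: 2·(0+(-1)) − 0 = -2 → (0,-1,-2)
replace slot 1: 2·((-1)+(-2)) − 0 = -6 → (-6,-1,-2)
replace slot 2: 2·((-6)+(-2)) − (-1) = -15 → (-6,-15,-2)

-6,-15,-2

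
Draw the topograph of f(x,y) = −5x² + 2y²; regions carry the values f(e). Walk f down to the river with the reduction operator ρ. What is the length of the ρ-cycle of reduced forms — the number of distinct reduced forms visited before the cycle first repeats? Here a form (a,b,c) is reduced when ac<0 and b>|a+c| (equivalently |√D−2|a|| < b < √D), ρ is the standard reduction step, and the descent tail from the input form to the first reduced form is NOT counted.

D = 40, ⌊√D⌋ = 6
descent: ρ → (2,4,-3)  [lands on river]
river: ρ → (-3,2,3)
river: ρ → (3,4,-2)
river: ρ → (-2,4,3)
river: ρ → (3,2,-3)
river: ρ → (-3,4,2)
ρ-cycle length = 6 (tail of 1 descent step not counted)

6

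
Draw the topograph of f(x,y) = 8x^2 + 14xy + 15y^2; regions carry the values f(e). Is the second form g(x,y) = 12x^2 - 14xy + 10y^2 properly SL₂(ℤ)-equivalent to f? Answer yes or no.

D₁ = -284, D₂ = -284
f: translate: b→-2 (≡14 mod 16), so (8,14,15)→(8,-2,9)
f: reduced (well bottom): (8,-2,9) with a≤c, −a<b≤a
g: translate: b→10 (≡-14 mod 24), so (12,-14,10)→(12,10,8)
g: flip: (12,10,8)→(8,-10,12)
g: translate: b→6 (≡-10 mod 16), so (8,-10,12)→(8,6,10)
g: reduced (well bottom): (8,6,10) with a≤c, −a<b≤a
reduced forms (8, -2, 9) vs (8, 6, 10) ⇒ inequivalent

no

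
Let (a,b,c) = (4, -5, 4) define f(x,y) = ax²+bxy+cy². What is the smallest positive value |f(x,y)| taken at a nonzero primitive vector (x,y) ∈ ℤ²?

translate: b→3 (≡-5 mod 8), so (4,-5,4)→(4,3,3)
flip: (4,3,3)→(3,-3,4)
translate: b→3 (≡-3 mod 6), so (3,-3,4)→(3,3,4)
reduced (well bottom): (3,3,4) with a≤c, −a<b≤a
well minimum = a = 3

3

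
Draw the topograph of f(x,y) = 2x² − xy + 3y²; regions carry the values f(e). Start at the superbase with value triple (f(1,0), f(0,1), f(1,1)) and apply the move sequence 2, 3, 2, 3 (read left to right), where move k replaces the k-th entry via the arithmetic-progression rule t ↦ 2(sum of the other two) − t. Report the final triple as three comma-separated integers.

start (2,3,4) = (f(1,0),f(0,1),f(1,1))
replace slot 2: 2·(2+4) − 3 = 9 → (2,9,4)
replace slot 3: 2·(2+9) − 4 = 18 → (2,9,18)
replace slot 2: 2·(2+18) − 9 = 31 → (2,31,18)
replace slot 3: 2·(2+31) − 18 = 48 → (2,31,48)

2,31,48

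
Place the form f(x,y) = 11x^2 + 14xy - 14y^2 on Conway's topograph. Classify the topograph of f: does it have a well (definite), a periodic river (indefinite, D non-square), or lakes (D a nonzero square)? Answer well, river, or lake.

D = b²−4ac = 14² − 4·11·(-14) = 812
D > 0 non-square ⇒ indefinite ⇒ periodic river

river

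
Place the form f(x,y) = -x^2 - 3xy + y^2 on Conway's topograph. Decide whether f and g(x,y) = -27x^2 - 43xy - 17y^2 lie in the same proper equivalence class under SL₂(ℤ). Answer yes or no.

D₁ = 13, D₂ = 13
river cycle of f (length 2): (1, 3, -1), (-1, 3, 1)
river cycle of g (length 2): (-1, 3, 1), (1, 3, -1)
cycles coincide ⇒ equivalent

yes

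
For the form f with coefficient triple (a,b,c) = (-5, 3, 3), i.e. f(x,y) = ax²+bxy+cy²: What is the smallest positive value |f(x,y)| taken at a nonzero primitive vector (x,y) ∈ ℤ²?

river: ρ → (3,3,-5)
river: ρ → (-5,7,1)
river: ρ → (1,7,-5)
river: ρ → (-5,3,3)
closes: descent 0, river 4
min |a| on river = 1

1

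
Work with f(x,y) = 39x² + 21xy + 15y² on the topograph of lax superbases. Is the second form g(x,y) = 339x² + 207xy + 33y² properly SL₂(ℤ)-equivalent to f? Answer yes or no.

D₁ = -1899, D₂ = -1899
f: flip: (39,21,15)→(15,-21,39)
f: translate: b→9 (≡-21 mod 30), so (15,-21,39)→(15,9,33)
f: reduced (well bottom): (15,9,33) with a≤c, −a<b≤a
g: flip: (339,207,33)→(33,-207,339)
g: translate: b→-9 (≡-207 mod 66), so (33,-207,339)→(33,-9,15)
g: flip: (33,-9,15)→(15,9,33)
g: reduced (well bottom): (15,9,33) with a≤c, −a<b≤a
reduced forms (15, 9, 33) vs (15, 9, 33) ⇒ equivalent

yes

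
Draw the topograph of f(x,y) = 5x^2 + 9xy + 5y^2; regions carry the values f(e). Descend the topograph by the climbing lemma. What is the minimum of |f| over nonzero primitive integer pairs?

translate: b→-1 (≡9 mod 10), so (5,9,5)→(5,-1,1)
flip: (5,-1,1)→(1,1,5)
reduced (well bottom): (1,1,5) with a≤c, −a<b≤a
well minimum = a = 1

1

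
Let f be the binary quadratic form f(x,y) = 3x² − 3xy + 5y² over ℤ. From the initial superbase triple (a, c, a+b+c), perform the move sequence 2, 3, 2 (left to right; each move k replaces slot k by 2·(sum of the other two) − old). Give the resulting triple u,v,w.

start (3,5,5) = (f(1,0),f(0,1),f(1,1))
replace slot 2: 2·(3+5) − 5 = 11 → (3,11,5)
replace slot 3: 2·(3+11) − 5 = 23 → (3,11,23)
replace slot 2: 2·(3+23) − 11 = 41 → (3,41,23)

3,41,23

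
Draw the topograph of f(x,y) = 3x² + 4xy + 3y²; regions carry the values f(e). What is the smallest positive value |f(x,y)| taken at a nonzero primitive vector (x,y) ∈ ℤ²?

translate: b→-2 (≡4 mod 6), so (3,4,3)→(3,-2,2)
flip: (3,-2,2)→(2,2,3)
reduced (well bottom): (2,2,3) with a≤c, −a<b≤a
well minimum = a = 2

2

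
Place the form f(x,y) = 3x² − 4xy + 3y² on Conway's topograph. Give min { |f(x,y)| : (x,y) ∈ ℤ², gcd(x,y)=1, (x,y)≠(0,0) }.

translate: b→2 (≡-4 mod 6), so (3,-4,3)→(3,2,2)
flip: (3,2,2)→(2,-2,3)
translate: b→2 (≡-2 mod 4), so (2,-2,3)→(2,2,3)
reduced (well bottom): (2,2,3) with a≤c, −a<b≤a
well minimum = a = 2

2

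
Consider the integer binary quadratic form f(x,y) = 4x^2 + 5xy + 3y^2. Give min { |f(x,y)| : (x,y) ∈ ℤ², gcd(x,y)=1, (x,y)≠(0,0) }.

translate: b→-3 (≡5 mod 8), so (4,5,3)→(4,-3,2)
flip: (4,-3,2)→(2,3,4)
translate: b→-1 (≡3 mod 4), so (2,3,4)→(2,-1,3)
reduced (well bottom): (2,-1,3) with a≤c, −a<b≤a
well minimum = a = 2

2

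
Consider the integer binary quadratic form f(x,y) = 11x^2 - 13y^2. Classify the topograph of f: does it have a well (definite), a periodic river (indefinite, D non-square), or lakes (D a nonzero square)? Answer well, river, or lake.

D = b²−4ac = 0² − 4·11·(-13) = 572
D > 0 non-square ⇒ indefinite ⇒ periodic river

river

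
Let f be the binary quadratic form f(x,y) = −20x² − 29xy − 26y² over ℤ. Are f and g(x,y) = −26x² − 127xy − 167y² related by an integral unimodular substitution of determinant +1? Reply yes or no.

D₁ = -1239, D₂ = -1239
f is negative-definite; reduce −f:
−f: translate: b→-11 (≡29 mod 40), so (20,29,26)→(20,-11,17)
−f: flip: (20,-11,17)→(17,11,20)
−f: reduced (well bottom): (17,11,20) with a≤c, −a<b≤a
flip sign back: reduced form of f is (-17,-11,-20)
g is negative-definite; reduce −g:
−g: translate: b→23 (≡127 mod 52), so (26,127,167)→(26,23,17)
−g: flip: (26,23,17)→(17,-23,26)
−g: translate: b→11 (≡-23 mod 34), so (17,-23,26)→(17,11,20)
−g: reduced (well bottom): (17,11,20) with a≤c, −a<b≤a
flip sign back: reduced form of g is (-17,-11,-20)
reduced forms (-17, -11, -20) vs (-17, -11, -20) ⇒ equivalent

yes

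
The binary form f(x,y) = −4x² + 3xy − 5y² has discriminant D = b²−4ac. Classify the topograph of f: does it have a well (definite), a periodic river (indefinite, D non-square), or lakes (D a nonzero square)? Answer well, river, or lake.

D = b²−4ac = 3² − 4·(-4)·(-5) = -71
D < 0 ⇒ definite ⇒ every region one sign ⇒ single well

well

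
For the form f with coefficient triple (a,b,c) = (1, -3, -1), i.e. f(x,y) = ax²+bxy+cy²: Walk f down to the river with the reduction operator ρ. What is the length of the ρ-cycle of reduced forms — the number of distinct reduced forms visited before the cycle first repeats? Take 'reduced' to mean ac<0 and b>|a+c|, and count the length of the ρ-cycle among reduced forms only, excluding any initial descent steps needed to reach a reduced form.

D = 13, ⌊√D⌋ = 3
descent: ρ → (-1,3,1)  [lands on river]
river: ρ → (1,3,-1)
ρ-cycle length = 2 (tail of 1 descent step not counted)

2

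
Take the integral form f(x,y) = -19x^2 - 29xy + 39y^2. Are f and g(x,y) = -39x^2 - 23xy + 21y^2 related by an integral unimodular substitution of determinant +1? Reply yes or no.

D₁ = 3805, D₂ = 3805
river cycle of f (length 10): (39, 29, -19), (-19, 47, 21), (21, 37, -29), (-29, 21, 29), (29, 37, -21), (-21, 47, 19), (19, 29, -39), (-39, 49, 9), (9, 59, -9), (-9, 49, 39)
river cycle of g (length 6): (21, 23, -39), (-39, 55, 5), (5, 55, -39), (-39, 23, 21), (21, 61, -1), (-1, 61, 21)
cycles differ ⇒ inequivalent

no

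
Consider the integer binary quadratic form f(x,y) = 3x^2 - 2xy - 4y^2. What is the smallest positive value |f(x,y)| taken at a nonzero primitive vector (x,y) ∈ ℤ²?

descent: ρ → (-4,2,3)  [lands on river]
river: ρ → (3,4,-3)
river: ρ → (-3,2,4)
river: ρ → (4,6,-1)
river: ρ → (-1,6,4)
river: ρ → (4,2,-3)
river: ρ → (-3,4,3)
river: ρ → (3,2,-4)
river: ρ → (-4,6,1)
river: ρ → (1,6,-4)
closes: descent 1, river 10
min |a| on river = 1

1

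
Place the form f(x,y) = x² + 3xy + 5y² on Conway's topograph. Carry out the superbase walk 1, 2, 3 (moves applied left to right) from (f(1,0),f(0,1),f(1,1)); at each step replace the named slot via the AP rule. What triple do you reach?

start (1,5,9) = (f(1,0),f(0,1),f(1,1))
replace slot 1: 2·(5+9) − 1 = 27 → (27,5,9)
replace slot 2: 2·(27+9) − 5 = 67 → (27,67,9)
replace slot 3: 2·(27+67) − 9 = 179 → (27,67,179)

27,67,179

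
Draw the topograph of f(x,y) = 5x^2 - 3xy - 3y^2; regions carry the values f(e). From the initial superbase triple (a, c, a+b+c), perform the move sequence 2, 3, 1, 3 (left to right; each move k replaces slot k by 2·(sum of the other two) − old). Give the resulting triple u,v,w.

start (5,-3,-1) = (f(1,0),f(0,1),f(1,1))
replace slot 2: 2·(5+(-1)) − (-3) = 11 → (5,11,-1)
replace slot 3: 2·(5+11) − (-1) = 33 → (5,11,33)
replace slot 1: 2·(11+33) − 5 = 83 → (83,11,33)
replace slot 3: 2·(83+11) − 33 = 155 → (83,11,155)

83,11,155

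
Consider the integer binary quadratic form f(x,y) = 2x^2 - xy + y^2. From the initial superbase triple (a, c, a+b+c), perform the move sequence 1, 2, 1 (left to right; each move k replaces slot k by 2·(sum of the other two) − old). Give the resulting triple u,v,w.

start (2,1,2) = (f(1,0),f(0,1),f(1,1))
replace slot 1: 2·(1+2) − 2 = 4 → (4,1,2)
replace slot 2: 2·(4+2) − 1 = 11 → (4,11,2)
replace slot 1: 2·(11+2) − 4 = 22 → (22,11,2)

22,11,2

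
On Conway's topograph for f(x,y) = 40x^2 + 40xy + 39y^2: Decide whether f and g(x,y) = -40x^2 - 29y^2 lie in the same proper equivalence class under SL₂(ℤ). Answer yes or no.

D₁ = -4640, D₂ = -4640
f: flip: (40,40,39)→(39,-40,40)
f: translate: b→38 (≡-40 mod 78), so (39,-40,40)→(39,38,39)
f: reduced (well bottom): (39,38,39) with a≤c, −a<b≤a
g is negative-definite; reduce −g:
−g: flip: (40,0,29)→(29,0,40)
−g: reduced (well bottom): (29,0,40) with a≤c, −a<b≤a
flip sign back: reduced form of g is (-29,0,-40)
reduced forms (39, 38, 39) vs (-29, 0, -40) ⇒ inequivalent

no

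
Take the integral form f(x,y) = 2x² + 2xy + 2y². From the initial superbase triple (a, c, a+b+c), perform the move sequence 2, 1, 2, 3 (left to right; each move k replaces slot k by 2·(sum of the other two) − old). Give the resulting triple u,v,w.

start (2,2,6) = (f(1,0),f(0,1),f(1,1))
replace slot 2: 2·(2+6) − 2 = 14 → (2,14,6)
replace slot 1: 2·(14+6) − 2 = 38 → (38,14,6)
replace slot 2: 2·(38+6) − 14 = 74 → (38,74,6)
replace slot 3: 2·(38+74) − 6 = 218 → (38,74,218)

38,74,218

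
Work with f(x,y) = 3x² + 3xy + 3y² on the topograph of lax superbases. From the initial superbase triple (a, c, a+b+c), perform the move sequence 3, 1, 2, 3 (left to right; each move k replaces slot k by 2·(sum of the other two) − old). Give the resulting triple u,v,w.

start (3,3,9) = (f(1,0),f(0,1),f(1,1))
replace slot 3: 2·(3+3) − 9 = 3 → (3,3,3)
replace slot 1: 2·(3+3) − 3 = 9 → (9,3,3)
replace slot 2: 2·(9+3) − 3 = 21 → (9,21,3)
replace slot 3: 2·(9+21) − 3 = 57 → (9,21,57)

9,21,57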